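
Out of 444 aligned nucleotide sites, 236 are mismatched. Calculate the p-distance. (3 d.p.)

p = 236/444 = 0.531531… ≈ 0.532 (to 3 d.p.).

0.532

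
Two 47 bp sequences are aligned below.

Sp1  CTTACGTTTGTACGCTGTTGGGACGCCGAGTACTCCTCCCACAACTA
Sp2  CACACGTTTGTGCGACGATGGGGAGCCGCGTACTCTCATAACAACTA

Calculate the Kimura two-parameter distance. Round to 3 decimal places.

Of 47 sites, 7 differences are transitions and 7 are transversions, so P = 7/47 ≈ 0.148936 and Q = 7/47 ≈ 0.148936.
Under the Kimura two-parameter model, d = −½ ln(1 − 2P − Q) − ¼ ln(1 − 2Q).
1 − 2P − Q = 0.553192, giving −½ ln(0.553192) = 0.296025.
1 − 2Q = 0.702128, giving −¼ ln(0.702128) = 0.088410.
d = 0.296025 + 0.088410 = 0.384435.

0.384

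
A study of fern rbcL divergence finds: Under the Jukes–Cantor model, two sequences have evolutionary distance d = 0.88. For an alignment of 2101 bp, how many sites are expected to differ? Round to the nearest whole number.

1088

Invert JC69: p = (3/4)(1 − e^(−4d/3)) = 0.75 × (1 − e^(-1.173333)) = 0.75 × (1 − 0.309334) = 0.518000.
Expected differing sites = pL ≈ 0.518000 × 2101 = 1088.318 ≈ 1088.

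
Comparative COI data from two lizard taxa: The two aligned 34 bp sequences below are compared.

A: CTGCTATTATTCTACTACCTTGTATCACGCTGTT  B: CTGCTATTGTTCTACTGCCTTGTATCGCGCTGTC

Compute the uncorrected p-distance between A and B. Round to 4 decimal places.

0.1176

The sequences differ at 4 of 34 positions (sites 9, 17, 27, 34).
p = 4/34 = 0.117647… ≈ 0.1176 (to 4 d.p.).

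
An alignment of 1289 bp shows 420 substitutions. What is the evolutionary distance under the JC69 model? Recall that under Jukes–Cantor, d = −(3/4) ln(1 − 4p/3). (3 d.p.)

p = 420/1289 ≈ 0.325834.
d = −(3/4) ln(1 − 4p/3) = −0.75 ln(1 − 0.434445) = −0.75 ln(0.565555)
  = −0.75 × (-0.569948) = 0.427461 substitutions/site.

0.427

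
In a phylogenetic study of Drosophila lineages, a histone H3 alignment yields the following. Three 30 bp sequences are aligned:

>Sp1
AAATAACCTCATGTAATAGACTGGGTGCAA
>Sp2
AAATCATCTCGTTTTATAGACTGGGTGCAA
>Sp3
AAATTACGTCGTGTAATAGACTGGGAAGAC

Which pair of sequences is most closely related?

Sp1–Sp2: 5/30 differ, p = 0.167, d = 0.188.
Sp1–Sp3: 7/30 differ, p = 0.233, d = 0.280.
Sp2–Sp3: 9/30 differ, p = 0.300, d = 0.383.
The smallest distance is between Sp1 and Sp2.

Sp1 and Sp2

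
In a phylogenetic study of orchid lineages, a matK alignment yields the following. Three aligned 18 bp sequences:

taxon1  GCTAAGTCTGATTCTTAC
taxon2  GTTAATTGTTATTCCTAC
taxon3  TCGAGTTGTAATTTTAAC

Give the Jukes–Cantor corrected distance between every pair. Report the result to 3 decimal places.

d(taxon1,taxon2) = 0.347, d(taxon1,taxon3) = 0.673, d(taxon2,taxon3) = 0.673

taxon1–taxon2: 5/18 sites differ → p ≈ 0.277778, d = −0.75 ln(1 − 0.370371) = 0.346968 ≈ 0.347.
taxon1–taxon3: 8/18 sites differ → p ≈ 0.444444, d = −0.75 ln(1 − 0.592592) = 0.673455 ≈ 0.673.
taxon2–taxon3: 8/18 sites differ → p ≈ 0.444444, d = −0.75 ln(1 − 0.592592) = 0.673455 ≈ 0.673.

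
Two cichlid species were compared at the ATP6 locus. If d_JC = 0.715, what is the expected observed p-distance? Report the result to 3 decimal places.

p = (3/4)(1 − e^(−4d/3)) = 0.75 × (1 − e^(-0.953333)) = 0.75 × (1 − 0.385454) = 0.460910.

0.461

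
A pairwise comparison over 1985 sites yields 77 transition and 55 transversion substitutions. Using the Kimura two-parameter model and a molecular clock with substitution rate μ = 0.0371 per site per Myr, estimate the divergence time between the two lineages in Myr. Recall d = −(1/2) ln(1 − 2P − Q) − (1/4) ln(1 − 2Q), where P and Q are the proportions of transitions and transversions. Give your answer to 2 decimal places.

P = 77/1985 ≈ 0.038791 and Q = 55/1985 ≈ 0.027708.
Under the Kimura two-parameter model, d = −½ ln(1 − 2P − Q) − ¼ ln(1 − 2Q).
1 − 2P − Q = 0.89471, giving −½ ln(0.89471) = 0.055628.
1 − 2Q = 0.944584, giving −¼ ln(0.944584) = 0.014253.
d = 0.055628 + 0.014253 = 0.069881.
Under a molecular clock d = 2μt, so t = d/(2μ) = 0.069881 / (2 × 0.0371) = 0.94 Myr.

0.94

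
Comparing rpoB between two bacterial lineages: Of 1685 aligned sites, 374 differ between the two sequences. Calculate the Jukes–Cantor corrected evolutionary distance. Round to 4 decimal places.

p = 374/1685 ≈ 0.221958.
d = −(3/4) ln(1 − 4p/3) = −0.75 ln(1 − 0.295944) = −0.75 ln(0.704056)
  = −0.75 × (-0.350897) = 0.263173 substitutions/site.

0.2632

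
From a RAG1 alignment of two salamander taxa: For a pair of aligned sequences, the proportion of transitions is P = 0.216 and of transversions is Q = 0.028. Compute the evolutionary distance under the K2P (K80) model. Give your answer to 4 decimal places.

0.3225

Under the Kimura two-parameter model, d = −½ ln(1 − 2P − Q) − ¼ ln(1 − 2Q).
1 − 2P − Q = 0.54, giving −½ ln(0.54) = 0.308093.
1 − 2Q = 0.944, giving −¼ ln(0.944) = 0.014407.
d = 0.308093 + 0.014407 = 0.322500.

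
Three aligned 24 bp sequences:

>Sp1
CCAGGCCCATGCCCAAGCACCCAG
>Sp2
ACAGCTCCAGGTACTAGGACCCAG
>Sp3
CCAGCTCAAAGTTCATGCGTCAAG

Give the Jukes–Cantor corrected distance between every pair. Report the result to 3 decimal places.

Sp1–Sp2: 8/24 sites differ → p ≈ 0.333333, d = −0.75 ln(1 − 0.444444) = 0.440839 ≈ 0.441.
Sp1–Sp3: 10/24 sites differ → p ≈ 0.416667, d = −0.75 ln(1 − 0.555556) = 0.608198 ≈ 0.608.
Sp2–Sp3: 10/24 sites differ → p ≈ 0.416667, d = −0.75 ln(1 − 0.555556) = 0.608198 ≈ 0.608.

d(Sp1,Sp2) = 0.441, d(Sp1,Sp3) = 0.608, d(Sp2,Sp3) = 0.608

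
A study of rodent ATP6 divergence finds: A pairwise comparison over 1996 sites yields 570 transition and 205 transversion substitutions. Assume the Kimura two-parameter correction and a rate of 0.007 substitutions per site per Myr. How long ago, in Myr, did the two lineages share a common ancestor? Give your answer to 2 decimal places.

P = 570/1996 ≈ 0.285571 and Q = 205/1996 ≈ 0.102705.
Under the Kimura two-parameter model, d = −½ ln(1 − 2P − Q) − ¼ ln(1 − 2Q).
1 − 2P − Q = 0.326153, giving −½ ln(0.326153) = 0.560194.
1 − 2Q = 0.79459, giving −¼ ln(0.79459) = 0.057482.
d = 0.560194 + 0.057482 = 0.617676.
Under a molecular clock d = 2μt, so t = d/(2μ) = 0.617676 / (2 × 0.007) = 44.12 Myr.

44.12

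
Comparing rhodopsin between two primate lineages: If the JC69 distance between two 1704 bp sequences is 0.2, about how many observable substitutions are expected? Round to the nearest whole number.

Invert JC69: p = (3/4)(1 − e^(−4d/3)) = 0.75 × (1 − e^(-0.266667)) = 0.75 × (1 − 0.765928) = 0.175554.
Expected differing sites = pL ≈ 0.175554 × 1704 = 299.144016 ≈ 299.

299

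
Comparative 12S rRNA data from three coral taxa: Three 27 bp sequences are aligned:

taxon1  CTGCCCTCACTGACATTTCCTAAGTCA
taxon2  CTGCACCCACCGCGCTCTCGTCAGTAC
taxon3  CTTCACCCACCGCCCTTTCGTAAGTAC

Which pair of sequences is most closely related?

taxon1–taxon2: 11/27 differ, p = 0.407, d = 0.588.
taxon1–taxon3: 9/27 differ, p = 0.333, d = 0.441.
taxon2–taxon3: 4/27 differ, p = 0.148, d = 0.165.
The smallest distance is between taxon2 and taxon3.

taxon2 and taxon3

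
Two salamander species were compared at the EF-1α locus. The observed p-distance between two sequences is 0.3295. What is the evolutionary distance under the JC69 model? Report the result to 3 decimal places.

0.434

d = −(3/4) ln(1 − 4p/3) = −0.75 ln(1 − 0.439333) = −0.75 ln(0.560667)
  = −0.75 × (-0.578628) = 0.433971 substitutions/site.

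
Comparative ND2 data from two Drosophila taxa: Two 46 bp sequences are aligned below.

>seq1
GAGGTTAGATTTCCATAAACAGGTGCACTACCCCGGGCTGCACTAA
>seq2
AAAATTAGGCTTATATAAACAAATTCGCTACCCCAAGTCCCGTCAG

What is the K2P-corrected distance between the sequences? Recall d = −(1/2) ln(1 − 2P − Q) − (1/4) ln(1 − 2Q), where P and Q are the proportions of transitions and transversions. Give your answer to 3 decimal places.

Of 46 sites, 17 differences are transitions and 3 are transversions, so P = 17/46 ≈ 0.369565 and Q = 3/46 ≈ 0.065217.
Under the Kimura two-parameter model, d = −½ ln(1 − 2P − Q) − ¼ ln(1 − 2Q).
1 − 2P − Q = 0.195653, giving −½ ln(0.195653) = 0.815706.
1 − 2Q = 0.869566, giving −¼ ln(0.869566) = 0.034940.
d = 0.815706 + 0.034940 = 0.850646.

0.851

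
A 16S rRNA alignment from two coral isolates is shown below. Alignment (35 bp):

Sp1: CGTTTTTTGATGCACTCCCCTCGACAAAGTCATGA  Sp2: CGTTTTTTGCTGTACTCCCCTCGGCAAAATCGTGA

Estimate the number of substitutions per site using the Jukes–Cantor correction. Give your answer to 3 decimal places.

0.158

The sequences differ at 5 of 35 sites (10, 13, 24, 29, 32), so p = 5/35 ≈ 0.142857.
d = −(3/4) ln(1 − 4p/3) = −0.75 ln(1 − 0.190476) = −0.75 ln(0.809524)
  = −0.75 × (-0.211309) = 0.158482 substitutions/site.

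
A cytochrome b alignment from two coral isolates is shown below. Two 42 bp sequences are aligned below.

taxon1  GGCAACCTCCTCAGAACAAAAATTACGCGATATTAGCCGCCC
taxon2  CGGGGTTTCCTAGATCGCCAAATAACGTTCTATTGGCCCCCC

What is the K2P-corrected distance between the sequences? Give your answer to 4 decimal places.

0.7611

Of 42 sites, 8 differences are transitions and 12 are transversions, so P = 8/42 ≈ 0.190476 and Q = 12/42 ≈ 0.285714.
Under the Kimura two-parameter model, d = −½ ln(1 − 2P − Q) − ¼ ln(1 − 2Q).
1 − 2P − Q = 0.333334, giving −½ ln(0.333334) = 0.549305.
1 − 2Q = 0.428572, giving −¼ ln(0.428572) = 0.211824.
d = 0.549305 + 0.211824 = 0.761129.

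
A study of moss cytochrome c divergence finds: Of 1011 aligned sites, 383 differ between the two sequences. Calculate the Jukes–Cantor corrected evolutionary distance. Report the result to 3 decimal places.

0.528

p = 383/1011 ≈ 0.378833.
d = −(3/4) ln(1 − 4p/3) = −0.75 ln(1 − 0.505111) = −0.75 ln(0.494889)
  = −0.75 × (-0.703422) = 0.527567 substitutions/site.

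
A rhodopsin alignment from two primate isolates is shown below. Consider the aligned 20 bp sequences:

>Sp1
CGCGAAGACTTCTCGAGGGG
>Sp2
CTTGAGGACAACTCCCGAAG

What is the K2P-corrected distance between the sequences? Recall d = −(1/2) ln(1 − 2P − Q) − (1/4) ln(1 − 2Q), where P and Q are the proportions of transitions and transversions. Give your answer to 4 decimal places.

Of 20 sites, 4 differences are transitions and 5 are transversions, so P = 4/20 = 0.2 and Q = 5/20 = 0.25.
Under the Kimura two-parameter model, d = −½ ln(1 − 2P − Q) − ¼ ln(1 − 2Q).
1 − 2P − Q = 0.35, giving −½ ln(0.35) = 0.524911.
1 − 2Q = 0.5, giving −¼ ln(0.5) = 0.173287.
d = 0.524911 + 0.173287 = 0.698198.

0.6982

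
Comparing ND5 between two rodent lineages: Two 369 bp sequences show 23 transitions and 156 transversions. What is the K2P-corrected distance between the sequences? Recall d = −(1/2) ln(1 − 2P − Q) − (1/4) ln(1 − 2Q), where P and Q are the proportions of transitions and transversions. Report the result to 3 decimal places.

P = 23/369 ≈ 0.062331 and Q = 156/369 ≈ 0.422764.
Under the Kimura two-parameter model, d = −½ ln(1 − 2P − Q) − ¼ ln(1 − 2Q).
1 − 2P − Q = 0.452574, giving −½ ln(0.452574) = 0.396402.
1 − 2Q = 0.154472, giving −¼ ln(0.154472) = 0.466936.
d = 0.396402 + 0.466936 = 0.863338.

0.863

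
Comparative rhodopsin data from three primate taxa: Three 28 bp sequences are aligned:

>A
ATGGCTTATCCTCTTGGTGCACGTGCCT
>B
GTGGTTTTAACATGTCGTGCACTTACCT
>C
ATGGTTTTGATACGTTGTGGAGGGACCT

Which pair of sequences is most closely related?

A–B: 11/28 differ, p = 0.393, d = 0.556.
A–C: 12/28 differ, p = 0.429, d = 0.635.
B–C: 9/28 differ, p = 0.321, d = 0.420.
The smallest distance is between B and C.

B and C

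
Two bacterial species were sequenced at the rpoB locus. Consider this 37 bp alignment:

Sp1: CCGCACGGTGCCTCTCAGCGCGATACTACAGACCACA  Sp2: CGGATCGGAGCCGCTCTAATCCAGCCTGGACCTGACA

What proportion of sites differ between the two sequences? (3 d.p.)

The sequences differ at 18 of 37 positions.
p = 18/37 = 0.486486… ≈ 0.486 (to 3 d.p.).

0.486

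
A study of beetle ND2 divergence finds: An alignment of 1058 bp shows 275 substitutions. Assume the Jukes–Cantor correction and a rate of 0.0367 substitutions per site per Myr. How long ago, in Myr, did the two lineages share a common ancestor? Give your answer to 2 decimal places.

4.35

p = 275/1058 ≈ 0.259924.
d = −(3/4) ln(1 − 4p/3) = −0.75 ln(1 − 0.346565) = −0.75 ln(0.653435)
  = −0.75 × (-0.425512) = 0.319134 substitutions/site.
Under a molecular clock d = 2μt, so t = d/(2μ) = 0.319134 / (2 × 0.0367) = 4.35 Myr.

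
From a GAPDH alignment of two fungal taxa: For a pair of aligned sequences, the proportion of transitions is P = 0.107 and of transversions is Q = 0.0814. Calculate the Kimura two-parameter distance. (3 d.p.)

0.219

Under the Kimura two-parameter model, d = −½ ln(1 − 2P − Q) − ¼ ln(1 − 2Q).
1 − 2P − Q = 0.7046, giving −½ ln(0.7046) = 0.175063.
1 − 2Q = 0.8372, giving −¼ ln(0.8372) = 0.044423.
d = 0.175063 + 0.044423 = 0.219486.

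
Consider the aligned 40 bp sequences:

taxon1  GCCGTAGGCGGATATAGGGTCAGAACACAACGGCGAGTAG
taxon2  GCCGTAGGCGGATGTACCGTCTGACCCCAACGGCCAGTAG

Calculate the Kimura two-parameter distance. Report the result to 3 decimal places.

0.201

Of 40 sites, 1 differences are transitions and 6 are transversions, so P = 1/40 = 0.025 and Q = 6/40 = 0.15.
Under the Kimura two-parameter model, d = −½ ln(1 − 2P − Q) − ¼ ln(1 − 2Q).
1 − 2P − Q = 0.8, giving −½ ln(0.8) = 0.111572.
1 − 2Q = 0.7, giving −¼ ln(0.7) = 0.089169.
d = 0.111572 + 0.089169 = 0.200741.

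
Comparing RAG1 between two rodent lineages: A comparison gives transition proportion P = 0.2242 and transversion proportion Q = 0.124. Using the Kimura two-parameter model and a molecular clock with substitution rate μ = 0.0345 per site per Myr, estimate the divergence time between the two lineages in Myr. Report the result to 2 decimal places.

7.19

Under the Kimura two-parameter model, d = −½ ln(1 − 2P − Q) − ¼ ln(1 − 2Q).
1 − 2P − Q = 0.4276, giving −½ ln(0.4276) = 0.424784.
1 − 2Q = 0.752, giving −¼ ln(0.752) = 0.071255.
d = 0.424784 + 0.071255 = 0.496039.
Under a molecular clock d = 2μt, so t = d/(2μ) = 0.496039 / (2 × 0.0345) = 7.19 Myr.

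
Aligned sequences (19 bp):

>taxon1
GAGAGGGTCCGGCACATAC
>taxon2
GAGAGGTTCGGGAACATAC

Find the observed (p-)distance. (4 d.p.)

0.1579

The sequences differ at 3 of 19 positions (sites 7, 10, 13).
p = 3/19 = 0.157894… ≈ 0.1579 (to 4 d.p.).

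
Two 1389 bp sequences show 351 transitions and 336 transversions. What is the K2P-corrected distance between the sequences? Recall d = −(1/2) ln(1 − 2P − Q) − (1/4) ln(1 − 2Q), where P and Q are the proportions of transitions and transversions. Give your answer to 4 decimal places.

P = 351/1389 ≈ 0.2527 and Q = 336/1389 ≈ 0.241901.
Under the Kimura two-parameter model, d = −½ ln(1 − 2P − Q) − ¼ ln(1 − 2Q).
1 − 2P − Q = 0.252699, giving −½ ln(0.252699) = 0.687778.
1 − 2Q = 0.516198, giving −¼ ln(0.516198) = 0.165316.
d = 0.687778 + 0.165316 = 0.853094.

0.8531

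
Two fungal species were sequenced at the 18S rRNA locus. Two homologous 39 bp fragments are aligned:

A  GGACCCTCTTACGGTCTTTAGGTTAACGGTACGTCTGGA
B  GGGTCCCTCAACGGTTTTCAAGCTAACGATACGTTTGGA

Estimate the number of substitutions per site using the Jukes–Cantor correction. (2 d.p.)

The sequences differ at 12 of 39 sites, so p = 12/39 ≈ 0.307692.
d = −(3/4) ln(1 − 4p/3) = −0.75 ln(1 − 0.410256) = −0.75 ln(0.589744)
  = −0.75 × (-0.528067) = 0.396050 substitutions/site.

0.40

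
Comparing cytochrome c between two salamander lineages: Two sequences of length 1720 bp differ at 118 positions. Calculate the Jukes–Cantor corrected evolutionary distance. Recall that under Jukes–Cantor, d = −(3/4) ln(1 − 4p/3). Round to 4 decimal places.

p = 118/1720 ≈ 0.068605.
d = −(3/4) ln(1 − 4p/3) = −0.75 ln(1 − 0.091473) = −0.75 ln(0.908527)
  = −0.75 × (-0.095931) = 0.071948 substitutions/site.

0.0719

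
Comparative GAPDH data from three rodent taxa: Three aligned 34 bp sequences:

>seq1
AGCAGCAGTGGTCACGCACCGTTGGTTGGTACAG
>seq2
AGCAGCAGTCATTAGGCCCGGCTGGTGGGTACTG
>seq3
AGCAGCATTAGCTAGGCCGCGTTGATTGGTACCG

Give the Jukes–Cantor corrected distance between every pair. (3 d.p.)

d(seq1,seq2) = 0.326, d(seq1,seq3) = 0.326, d(seq2,seq3) = 0.373

seq1–seq2: 9/34 sites differ → p ≈ 0.264706, d = −0.75 ln(1 − 0.352941) = 0.326488 ≈ 0.326.
seq1–seq3: 9/34 sites differ → p ≈ 0.264706, d = −0.75 ln(1 − 0.352941) = 0.326488 ≈ 0.326.
seq2–seq3: 10/34 sites differ → p ≈ 0.294118, d = −0.75 ln(1 − 0.392157) = 0.373379 ≈ 0.373.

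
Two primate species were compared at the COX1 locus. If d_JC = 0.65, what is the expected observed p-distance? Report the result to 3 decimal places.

p = (3/4)(1 − e^(−4d/3)) = 0.75 × (1 − e^(-0.866667)) = 0.75 × (1 − 0.420350) = 0.434738.

0.435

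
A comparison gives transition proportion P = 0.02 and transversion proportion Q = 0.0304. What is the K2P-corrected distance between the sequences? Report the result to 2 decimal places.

Under the Kimura two-parameter model, d = −½ ln(1 − 2P − Q) − ¼ ln(1 − 2Q).
1 − 2P − Q = 0.9296, giving −½ ln(0.9296) = 0.036500.
1 − 2Q = 0.9392, giving −¼ ln(0.9392) = 0.015682.
d = 0.036500 + 0.015682 = 0.052182.

0.05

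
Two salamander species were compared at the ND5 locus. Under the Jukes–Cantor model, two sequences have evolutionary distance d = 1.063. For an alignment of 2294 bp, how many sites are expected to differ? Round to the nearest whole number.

1304

Invert JC69: p = (3/4)(1 − e^(−4d/3)) = 0.75 × (1 − e^(-1.417333)) = 0.75 × (1 − 0.242360) = 0.568230.
Expected differing sites = pL ≈ 0.568230 × 2294 = 1303.51962 ≈ 1304.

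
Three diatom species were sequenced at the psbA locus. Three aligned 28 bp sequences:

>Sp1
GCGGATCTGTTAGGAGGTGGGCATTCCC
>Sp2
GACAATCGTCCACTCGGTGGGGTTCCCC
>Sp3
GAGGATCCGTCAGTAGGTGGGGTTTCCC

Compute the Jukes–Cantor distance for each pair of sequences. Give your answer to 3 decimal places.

d(Sp1,Sp2) = 0.724, d(Sp1,Sp3) = 0.252, d(Sp2,Sp3) = 0.360

Sp1–Sp2: 13/28 sites differ → p ≈ 0.464286, d = −0.75 ln(1 − 0.619048) = 0.723811 ≈ 0.724.
Sp1–Sp3: 6/28 sites differ → p ≈ 0.214286, d = −0.75 ln(1 − 0.285715) = 0.252355 ≈ 0.252.
Sp2–Sp3: 8/28 sites differ → p ≈ 0.285714, d = −0.75 ln(1 − 0.380952) = 0.359679 ≈ 0.360.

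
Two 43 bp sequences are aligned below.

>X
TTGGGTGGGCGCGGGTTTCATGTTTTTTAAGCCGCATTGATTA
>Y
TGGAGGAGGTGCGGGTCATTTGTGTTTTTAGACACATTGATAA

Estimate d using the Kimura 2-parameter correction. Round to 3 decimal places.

Of 43 sites, 6 differences are transitions and 8 are transversions, so P = 6/43 ≈ 0.139535 and Q = 8/43 ≈ 0.186047.
Under the Kimura two-parameter model, d = −½ ln(1 − 2P − Q) − ¼ ln(1 − 2Q).
1 − 2P − Q = 0.534883, giving −½ ln(0.534883) = 0.312854.
1 − 2Q = 0.627906, giving −¼ ln(0.627906) = 0.116341.
d = 0.312854 + 0.116341 = 0.429195.

0.429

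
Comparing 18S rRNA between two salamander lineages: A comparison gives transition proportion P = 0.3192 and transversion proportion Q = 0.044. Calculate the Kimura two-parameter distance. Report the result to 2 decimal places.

Under the Kimura two-parameter model, d = −½ ln(1 − 2P − Q) − ¼ ln(1 − 2Q).
1 − 2P − Q = 0.3176, giving −½ ln(0.3176) = 0.573481.
1 − 2Q = 0.912, giving −¼ ln(0.912) = 0.023029.
d = 0.573481 + 0.023029 = 0.596510.

0.60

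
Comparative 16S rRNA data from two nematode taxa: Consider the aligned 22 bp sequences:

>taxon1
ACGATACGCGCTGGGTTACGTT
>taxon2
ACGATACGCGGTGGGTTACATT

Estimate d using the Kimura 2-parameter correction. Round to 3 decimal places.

Of 22 sites, 1 differences are transitions and 1 are transversions, so P = 1/22 ≈ 0.045455 and Q = 1/22 ≈ 0.045455.
Under the Kimura two-parameter model, d = −½ ln(1 − 2P − Q) − ¼ ln(1 − 2Q).
1 − 2P − Q = 0.863635, giving −½ ln(0.863635) = 0.073303.
1 − 2Q = 0.90909, giving −¼ ln(0.90909) = 0.023828.
d = 0.073303 + 0.023828 = 0.097131.

0.097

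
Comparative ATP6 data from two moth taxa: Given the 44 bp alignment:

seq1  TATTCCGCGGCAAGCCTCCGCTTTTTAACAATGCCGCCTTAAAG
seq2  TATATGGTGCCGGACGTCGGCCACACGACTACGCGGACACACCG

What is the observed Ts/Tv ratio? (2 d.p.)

0.85

Transitions are A↔G and C↔T; transversions are all other mismatches.
Transitions: 11. Transversions: 13.
R = 11/13 = 0.846153… ≈ 0.85 (to 2 d.p.).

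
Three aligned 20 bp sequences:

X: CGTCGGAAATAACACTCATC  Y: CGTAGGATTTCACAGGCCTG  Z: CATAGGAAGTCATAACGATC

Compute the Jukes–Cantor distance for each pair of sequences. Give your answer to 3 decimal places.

X–Y: 8/20 sites differ → p = 0.4, d = −0.75 ln(1 − 0.533333) = 0.571605 ≈ 0.572.
X–Z: 8/20 sites differ → p = 0.4, d = −0.75 ln(1 − 0.533333) = 0.571605 ≈ 0.572.
Y–Z: 9/20 sites differ → p = 0.45, d = −0.75 ln(1 − 0.6) = 0.687218 ≈ 0.687.

d(X,Y) = 0.572, d(X,Z) = 0.572, d(Y,Z) = 0.687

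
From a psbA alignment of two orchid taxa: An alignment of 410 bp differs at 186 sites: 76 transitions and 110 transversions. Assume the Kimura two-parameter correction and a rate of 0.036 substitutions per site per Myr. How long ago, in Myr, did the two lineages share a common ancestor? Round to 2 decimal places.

P = 76/410 ≈ 0.185366 and Q = 110/410 ≈ 0.268293.
Under the Kimura two-parameter model, d = −½ ln(1 − 2P − Q) − ¼ ln(1 − 2Q).
1 − 2P − Q = 0.360975, giving −½ ln(0.360975) = 0.509473.
1 − 2Q = 0.463414, giving −¼ ln(0.463414) = 0.192284.
d = 0.509473 + 0.192284 = 0.701757.
Under a molecular clock d = 2μt, so t = d/(2μ) = 0.701757 / (2 × 0.036) = 9.75 Myr.

9.75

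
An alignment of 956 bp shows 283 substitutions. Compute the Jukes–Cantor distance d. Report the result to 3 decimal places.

0.377

p = 283/956 ≈ 0.296025.
d = −(3/4) ln(1 − 4p/3) = −0.75 ln(1 − 0.3947) = −0.75 ln(0.6053)
  = −0.75 × (-0.502031) = 0.376523 substitutions/site.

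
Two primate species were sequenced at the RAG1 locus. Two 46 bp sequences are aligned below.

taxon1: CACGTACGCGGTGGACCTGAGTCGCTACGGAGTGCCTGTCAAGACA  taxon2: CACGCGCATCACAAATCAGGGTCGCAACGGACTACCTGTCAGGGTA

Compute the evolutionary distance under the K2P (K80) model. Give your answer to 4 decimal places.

Of 46 sites, 14 differences are transitions and 4 are transversions, so P = 14/46 ≈ 0.304348 and Q = 4/46 ≈ 0.086957.
Under the Kimura two-parameter model, d = −½ ln(1 − 2P − Q) − ¼ ln(1 − 2Q).
1 − 2P − Q = 0.304347, giving −½ ln(0.304347) = 0.594793.
1 − 2Q = 0.826086, giving −¼ ln(0.826086) = 0.047764.
d = 0.594793 + 0.047764 = 0.642557.

0.6426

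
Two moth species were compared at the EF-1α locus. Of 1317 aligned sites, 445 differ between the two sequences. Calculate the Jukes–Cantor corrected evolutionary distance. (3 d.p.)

p = 445/1317 ≈ 0.337889.
d = −(3/4) ln(1 − 4p/3) = −0.75 ln(1 − 0.450519) = −0.75 ln(0.549481)
  = −0.75 × (-0.598781) = 0.449086 substitutions/site.

0.449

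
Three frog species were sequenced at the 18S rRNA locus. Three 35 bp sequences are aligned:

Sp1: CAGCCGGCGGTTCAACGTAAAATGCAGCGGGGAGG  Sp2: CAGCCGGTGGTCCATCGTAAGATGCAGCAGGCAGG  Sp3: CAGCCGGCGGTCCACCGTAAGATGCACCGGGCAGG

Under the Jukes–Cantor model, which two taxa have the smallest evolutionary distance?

Sp1–Sp2: 6/35 differ, p = 0.171, d = 0.195.
Sp1–Sp3: 5/35 differ, p = 0.143, d = 0.158.
Sp2–Sp3: 4/35 differ, p = 0.114, d = 0.124.
The smallest distance is between Sp2 and Sp3.

Sp2 and Sp3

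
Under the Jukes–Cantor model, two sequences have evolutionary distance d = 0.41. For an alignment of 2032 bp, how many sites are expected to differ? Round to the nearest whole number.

Invert JC69: p = (3/4)(1 − e^(−4d/3)) = 0.75 × (1 − e^(-0.546667)) = 0.75 × (1 − 0.578876) = 0.315843.
Expected differing sites = pL ≈ 0.315843 × 2032 = 641.792976 ≈ 642.

642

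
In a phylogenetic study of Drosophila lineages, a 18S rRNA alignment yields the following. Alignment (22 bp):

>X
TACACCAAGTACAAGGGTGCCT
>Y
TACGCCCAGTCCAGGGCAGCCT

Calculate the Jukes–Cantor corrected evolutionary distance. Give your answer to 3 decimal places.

0.339

The sequences differ at 6 of 22 sites (4, 7, 11, 14, 17, 18), so p = 6/22 ≈ 0.272727.
d = −(3/4) ln(1 − 4p/3) = −0.75 ln(1 − 0.363636) = −0.75 ln(0.636364)
  = −0.75 × (-0.451985) = 0.338989 substitutions/site.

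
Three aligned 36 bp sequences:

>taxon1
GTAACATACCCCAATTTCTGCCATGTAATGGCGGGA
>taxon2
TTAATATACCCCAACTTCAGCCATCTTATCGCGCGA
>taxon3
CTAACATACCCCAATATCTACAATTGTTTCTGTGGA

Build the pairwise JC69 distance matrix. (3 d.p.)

taxon1–taxon2: 8/36 sites differ → p ≈ 0.222222, d = −0.75 ln(1 − 0.296296) = 0.263548 ≈ 0.264.
taxon1–taxon3: 12/36 sites differ → p ≈ 0.333333, d = −0.75 ln(1 − 0.444444) = 0.440839 ≈ 0.441.
taxon2–taxon3: 14/36 sites differ → p ≈ 0.388889, d = −0.75 ln(1 − 0.518519) = 0.548166 ≈ 0.548.

d(taxon1,taxon2) = 0.264, d(taxon1,taxon3) = 0.441, d(taxon2,taxon3) = 0.548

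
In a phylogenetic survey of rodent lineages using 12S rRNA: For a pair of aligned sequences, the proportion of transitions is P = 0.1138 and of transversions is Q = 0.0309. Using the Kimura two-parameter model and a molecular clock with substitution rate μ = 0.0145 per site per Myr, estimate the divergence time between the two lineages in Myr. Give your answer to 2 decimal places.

Under the Kimura two-parameter model, d = −½ ln(1 − 2P − Q) − ¼ ln(1 − 2Q).
1 − 2P − Q = 0.7415, giving −½ ln(0.7415) = 0.149540.
1 − 2Q = 0.9382, giving −¼ ln(0.9382) = 0.015948.
d = 0.149540 + 0.015948 = 0.165488.
Under a molecular clock d = 2μt, so t = d/(2μ) = 0.165488 / (2 × 0.0145) = 5.71 Myr.

5.71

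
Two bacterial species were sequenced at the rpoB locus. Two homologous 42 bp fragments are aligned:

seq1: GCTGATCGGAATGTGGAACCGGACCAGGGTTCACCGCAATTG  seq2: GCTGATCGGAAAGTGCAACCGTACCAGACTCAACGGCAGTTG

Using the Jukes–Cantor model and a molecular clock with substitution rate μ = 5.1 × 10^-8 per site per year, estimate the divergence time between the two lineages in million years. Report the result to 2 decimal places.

2.47

The sequences differ at 9 of 42 sites (12, 16, 22, 28, 29, 31, 32, 35, 39), so p = 9/42 ≈ 0.214286.
d = −(3/4) ln(1 − 4p/3) = −0.75 ln(1 − 0.285715) = −0.75 ln(0.714285)
  = −0.75 × (-0.336473) = 0.252355 substitutions/site.
Under a molecular clock d = 2μt, so t = d/(2μ) = 0.252355 / (2 × 5.1 × 10^-8) = 2.47 million years.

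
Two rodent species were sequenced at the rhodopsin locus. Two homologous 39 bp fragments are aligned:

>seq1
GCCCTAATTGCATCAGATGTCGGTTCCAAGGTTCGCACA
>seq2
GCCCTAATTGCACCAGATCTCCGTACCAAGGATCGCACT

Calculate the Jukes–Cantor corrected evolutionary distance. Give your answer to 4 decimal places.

The sequences differ at 6 of 39 sites (13, 19, 22, 25, 32, 39), so p = 6/39 ≈ 0.153846.
d = −(3/4) ln(1 − 4p/3) = −0.75 ln(1 − 0.205128) = −0.75 ln(0.794872)
  = −0.75 × (-0.229574) = 0.172181 substitutions/site.

0.1722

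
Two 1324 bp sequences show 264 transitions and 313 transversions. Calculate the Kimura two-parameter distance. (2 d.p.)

P = 264/1324 ≈ 0.199396 and Q = 313/1324 ≈ 0.236405.
Under the Kimura two-parameter model, d = −½ ln(1 − 2P − Q) − ¼ ln(1 − 2Q).
1 − 2P − Q = 0.364803, giving −½ ln(0.364803) = 0.504199.
1 − 2Q = 0.52719, giving −¼ ln(0.52719) = 0.160049.
d = 0.504199 + 0.160049 = 0.664248.

0.66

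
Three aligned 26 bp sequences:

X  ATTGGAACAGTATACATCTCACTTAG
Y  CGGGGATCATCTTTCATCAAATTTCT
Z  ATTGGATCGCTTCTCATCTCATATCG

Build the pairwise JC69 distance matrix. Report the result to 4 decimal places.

X–Y: 13/26 sites differ → p = 0.5, d = −0.75 ln(1 − 0.666667) = 0.823960 ≈ 0.8240.
X–Z: 9/26 sites differ → p ≈ 0.346154, d = −0.75 ln(1 − 0.461539) = 0.464280 ≈ 0.4643.
Y–Z: 11/26 sites differ → p ≈ 0.423077, d = −0.75 ln(1 − 0.564103) = 0.622762 ≈ 0.6228.

d(X,Y) = 0.8240, d(X,Z) = 0.4643, d(Y,Z) = 0.6228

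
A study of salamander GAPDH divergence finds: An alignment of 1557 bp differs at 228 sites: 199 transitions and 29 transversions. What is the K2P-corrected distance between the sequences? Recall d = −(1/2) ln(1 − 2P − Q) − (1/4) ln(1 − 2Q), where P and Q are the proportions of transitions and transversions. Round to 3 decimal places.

P = 199/1557 ≈ 0.12781 and Q = 29/1557 ≈ 0.018626.
Under the Kimura two-parameter model, d = −½ ln(1 − 2P − Q) − ¼ ln(1 − 2Q).
1 − 2P − Q = 0.725754, giving −½ ln(0.725754) = 0.160272.
1 − 2Q = 0.962748, giving −¼ ln(0.962748) = 0.009491.
d = 0.160272 + 0.009491 = 0.169763.

0.170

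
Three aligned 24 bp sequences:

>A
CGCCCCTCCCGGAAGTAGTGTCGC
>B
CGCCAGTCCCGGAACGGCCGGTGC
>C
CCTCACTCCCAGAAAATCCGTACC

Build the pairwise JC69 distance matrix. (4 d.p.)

d(A,B) = 0.5199, d(A,C) = 0.7083, d(B,C) = 0.6082

A–B: 9/24 sites differ → p = 0.375, d = −0.75 ln(1 − 0.5) = 0.519860 ≈ 0.5199.
A–C: 11/24 sites differ → p ≈ 0.458333, d = −0.75 ln(1 − 0.611111) = 0.708346 ≈ 0.7083.
B–C: 10/24 sites differ → p ≈ 0.416667, d = −0.75 ln(1 − 0.555556) = 0.608198 ≈ 0.6082.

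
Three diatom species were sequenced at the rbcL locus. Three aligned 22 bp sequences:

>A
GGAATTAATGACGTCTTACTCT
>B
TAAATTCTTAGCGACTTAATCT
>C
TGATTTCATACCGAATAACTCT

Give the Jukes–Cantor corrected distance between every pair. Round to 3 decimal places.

A–B: 8/22 sites differ → p ≈ 0.363636, d = −0.75 ln(1 − 0.484848) = 0.497470 ≈ 0.497.
A–C: 8/22 sites differ → p ≈ 0.363636, d = −0.75 ln(1 − 0.484848) = 0.497470 ≈ 0.497.
B–C: 7/22 sites differ → p ≈ 0.318182, d = −0.75 ln(1 − 0.424243) = 0.414052 ≈ 0.414.

d(A,B) = 0.497, d(A,C) = 0.497, d(B,C) = 0.414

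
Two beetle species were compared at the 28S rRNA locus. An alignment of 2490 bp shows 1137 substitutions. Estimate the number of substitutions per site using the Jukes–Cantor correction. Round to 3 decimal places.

0.704

p = 1137/2490 ≈ 0.456627.
d = −(3/4) ln(1 − 4p/3) = −0.75 ln(1 − 0.608836) = −0.75 ln(0.391164)
  = −0.75 × (-0.938628) = 0.703971 substitutions/site.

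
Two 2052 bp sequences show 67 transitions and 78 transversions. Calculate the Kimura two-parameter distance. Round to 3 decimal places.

P = 67/2052 ≈ 0.032651 and Q = 78/2052 ≈ 0.038012.
Under the Kimura two-parameter model, d = −½ ln(1 − 2P − Q) − ¼ ln(1 − 2Q).
1 − 2P − Q = 0.896686, giving −½ ln(0.896686) = 0.054525.
1 − 2Q = 0.923976, giving −¼ ln(0.923976) = 0.019767.
d = 0.054525 + 0.019767 = 0.074292.

0.074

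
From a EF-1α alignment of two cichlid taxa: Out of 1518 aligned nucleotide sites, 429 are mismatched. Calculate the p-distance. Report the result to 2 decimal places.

p = 429/1518 = 0.282608… ≈ 0.28 (to 2 d.p.).

0.28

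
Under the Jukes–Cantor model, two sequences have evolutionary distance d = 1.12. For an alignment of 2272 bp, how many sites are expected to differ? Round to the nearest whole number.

1321

Invert JC69: p = (3/4)(1 − e^(−4d/3)) = 0.75 × (1 − e^(-1.493333)) = 0.75 × (1 − 0.224623) = 0.581533.
Expected differing sites = pL ≈ 0.581533 × 2272 = 1321.242976 ≈ 1321.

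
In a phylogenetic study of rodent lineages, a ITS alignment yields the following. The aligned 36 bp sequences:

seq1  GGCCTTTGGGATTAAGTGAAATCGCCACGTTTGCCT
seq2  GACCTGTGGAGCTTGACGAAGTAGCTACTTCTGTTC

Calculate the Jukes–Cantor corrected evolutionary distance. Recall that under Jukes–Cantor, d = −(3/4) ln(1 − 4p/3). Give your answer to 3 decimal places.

0.745

The sequences differ at 17 of 36 sites, so p = 17/36 ≈ 0.472222.
d = −(3/4) ln(1 − 4p/3) = −0.75 ln(1 − 0.629629) = −0.75 ln(0.370371)
  = −0.75 × (-0.993250) = 0.744938 substitutions/site.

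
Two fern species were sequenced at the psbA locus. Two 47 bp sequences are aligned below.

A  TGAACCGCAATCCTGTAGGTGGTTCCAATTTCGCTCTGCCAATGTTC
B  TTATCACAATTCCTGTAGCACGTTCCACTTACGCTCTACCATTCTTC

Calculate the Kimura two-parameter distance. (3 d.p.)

Of 47 sites, 1 differences are transitions and 13 are transversions, so P = 1/47 ≈ 0.021277 and Q = 13/47 ≈ 0.276596.
Under the Kimura two-parameter model, d = −½ ln(1 − 2P − Q) − ¼ ln(1 − 2Q).
1 − 2P − Q = 0.68085, giving −½ ln(0.68085) = 0.192207.
1 − 2Q = 0.446808, giving −¼ ln(0.446808) = 0.201407.
d = 0.192207 + 0.201407 = 0.393614.

0.394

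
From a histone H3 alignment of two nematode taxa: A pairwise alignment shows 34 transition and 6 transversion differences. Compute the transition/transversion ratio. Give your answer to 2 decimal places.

5.67

R = 34/6 = 5.666666… ≈ 5.67 (to 2 d.p.).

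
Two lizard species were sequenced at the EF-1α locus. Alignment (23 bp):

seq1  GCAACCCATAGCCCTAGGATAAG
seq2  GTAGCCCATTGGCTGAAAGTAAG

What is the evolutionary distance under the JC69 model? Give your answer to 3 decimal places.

The sequences differ at 9 of 23 sites (2, 4, 10, 12, 14, 15, 17, 18, 19), so p = 9/23 ≈ 0.391304.
d = −(3/4) ln(1 − 4p/3) = −0.75 ln(1 − 0.521739) = −0.75 ln(0.478261)
  = −0.75 × (-0.737599) = 0.553199 substitutions/site.

0.553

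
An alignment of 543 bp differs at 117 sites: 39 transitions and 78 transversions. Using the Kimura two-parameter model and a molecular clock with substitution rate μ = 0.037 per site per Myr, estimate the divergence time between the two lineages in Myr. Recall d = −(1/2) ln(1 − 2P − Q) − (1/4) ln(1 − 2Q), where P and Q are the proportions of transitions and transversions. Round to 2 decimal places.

3.43

P = 39/543 ≈ 0.071823 and Q = 78/543 ≈ 0.143646.
Under the Kimura two-parameter model, d = −½ ln(1 − 2P − Q) − ¼ ln(1 − 2Q).
1 − 2P − Q = 0.712708, giving −½ ln(0.712708) = 0.169342.
1 − 2Q = 0.712708, giving −¼ ln(0.712708) = 0.084671.
d = 0.169342 + 0.084671 = 0.254013.
Under a molecular clock d = 2μt, so t = d/(2μ) = 0.254013 / (2 × 0.037) = 3.43 Myr.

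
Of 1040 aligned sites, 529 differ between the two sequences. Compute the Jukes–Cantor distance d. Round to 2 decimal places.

0.85

p = 529/1040 ≈ 0.508654.
d = −(3/4) ln(1 − 4p/3) = −0.75 ln(1 − 0.678205) = −0.75 ln(0.321795)
  = −0.75 × (-1.133841) = 0.850381 substitutions/site.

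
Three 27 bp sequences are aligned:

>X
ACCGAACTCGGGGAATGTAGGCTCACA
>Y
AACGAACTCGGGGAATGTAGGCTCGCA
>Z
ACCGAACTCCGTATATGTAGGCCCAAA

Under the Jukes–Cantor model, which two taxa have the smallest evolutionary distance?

X and Y

X–Y: 2/27 differ, p = 0.074, d = 0.078.
X–Z: 6/27 differ, p = 0.222, d = 0.264.
Y–Z: 8/27 differ, p = 0.296, d = 0.377.
The smallest distance is between X and Y.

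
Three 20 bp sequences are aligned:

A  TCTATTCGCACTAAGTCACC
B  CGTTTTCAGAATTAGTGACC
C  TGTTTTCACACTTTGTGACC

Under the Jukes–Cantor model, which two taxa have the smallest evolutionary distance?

A–B: 8/20 differ, p = 0.400, d = 0.572.
A–C: 6/20 differ, p = 0.300, d = 0.383.
B–C: 4/20 differ, p = 0.200, d = 0.233.
The smallest distance is between B and C.

B and C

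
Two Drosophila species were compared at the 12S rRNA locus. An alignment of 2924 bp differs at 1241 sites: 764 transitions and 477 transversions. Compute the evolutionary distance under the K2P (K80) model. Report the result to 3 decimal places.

0.677

P = 764/2924 ≈ 0.261286 and Q = 477/2924 ≈ 0.163133.
Under the Kimura two-parameter model, d = −½ ln(1 − 2P − Q) − ¼ ln(1 − 2Q).
1 − 2P − Q = 0.314295, giving −½ ln(0.314295) = 0.578712.
1 − 2Q = 0.673734, giving −¼ ln(0.673734) = 0.098730.
d = 0.578712 + 0.098730 = 0.677442.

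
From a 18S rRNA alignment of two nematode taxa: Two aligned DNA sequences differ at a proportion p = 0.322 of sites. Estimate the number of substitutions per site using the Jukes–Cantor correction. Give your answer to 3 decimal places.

d = −(3/4) ln(1 − 4p/3) = −0.75 ln(1 − 0.429333) = −0.75 ln(0.570667)
  = −0.75 × (-0.560949) = 0.420712 substitutions/site.

0.421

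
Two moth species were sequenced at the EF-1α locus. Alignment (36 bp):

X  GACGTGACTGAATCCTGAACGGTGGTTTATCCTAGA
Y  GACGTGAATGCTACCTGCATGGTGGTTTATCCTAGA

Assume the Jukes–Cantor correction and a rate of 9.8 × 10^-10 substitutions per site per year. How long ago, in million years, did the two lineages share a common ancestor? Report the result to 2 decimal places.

The sequences differ at 6 of 36 sites (8, 11, 12, 13, 18, 20), so p = 6/36 ≈ 0.166667.
d = −(3/4) ln(1 − 4p/3) = −0.75 ln(1 − 0.222223) = −0.75 ln(0.777777)
  = −0.75 × (-0.251315) = 0.188486 substitutions/site.
Under a molecular clock d = 2μt, so t = d/(2μ) = 0.188486 / (2 × 9.8 × 10^-10) = 96.17 million years.

96.17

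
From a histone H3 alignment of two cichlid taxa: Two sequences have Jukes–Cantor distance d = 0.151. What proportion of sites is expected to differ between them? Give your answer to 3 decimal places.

p = (3/4)(1 − e^(−4d/3)) = 0.75 × (1 − e^(-0.201333)) = 0.75 × (1 − 0.817640) = 0.136770.

0.137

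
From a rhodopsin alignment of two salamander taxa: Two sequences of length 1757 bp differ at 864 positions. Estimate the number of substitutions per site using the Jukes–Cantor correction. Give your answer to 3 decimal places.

0.800

p = 864/1757 ≈ 0.491747.
d = −(3/4) ln(1 − 4p/3) = −0.75 ln(1 − 0.655663) = −0.75 ln(0.344337)
  = −0.75 × (-1.066134) = 0.799601 substitutions/site.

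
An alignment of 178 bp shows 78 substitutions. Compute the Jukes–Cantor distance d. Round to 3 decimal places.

p = 78/178 ≈ 0.438202.
d = −(3/4) ln(1 − 4p/3) = −0.75 ln(1 − 0.584269) = −0.75 ln(0.415731)
  = −0.75 × (-0.877717) = 0.658288 substitutions/site.

0.658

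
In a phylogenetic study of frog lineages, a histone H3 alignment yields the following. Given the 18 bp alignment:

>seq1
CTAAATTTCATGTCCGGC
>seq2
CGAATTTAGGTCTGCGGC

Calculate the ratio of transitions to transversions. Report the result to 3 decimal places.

0.167

Transitions are A↔G and C↔T; transversions are all other mismatches.
Transitions: 1. Transversions: 6.
R = 1/6 = 0.166666… ≈ 0.167 (to 3 d.p.).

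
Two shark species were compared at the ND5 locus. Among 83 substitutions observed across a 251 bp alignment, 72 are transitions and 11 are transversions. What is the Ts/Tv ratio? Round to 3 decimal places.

R = 72/11 = 6.545454… ≈ 6.545 (to 3 d.p.).

6.545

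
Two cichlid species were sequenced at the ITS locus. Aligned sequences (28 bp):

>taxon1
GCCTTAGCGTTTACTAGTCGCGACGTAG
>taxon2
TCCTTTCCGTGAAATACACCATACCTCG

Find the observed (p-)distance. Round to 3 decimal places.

The sequences differ at 13 of 28 positions.
p = 13/28 = 0.464285… ≈ 0.464 (to 3 d.p.).

0.464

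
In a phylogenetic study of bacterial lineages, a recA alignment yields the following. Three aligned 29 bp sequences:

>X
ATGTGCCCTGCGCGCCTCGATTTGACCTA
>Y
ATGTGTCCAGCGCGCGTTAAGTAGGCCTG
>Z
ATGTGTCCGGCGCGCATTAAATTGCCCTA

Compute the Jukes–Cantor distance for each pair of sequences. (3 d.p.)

d(X,Y) = 0.401, d(X,Z) = 0.291, d(Y,Z) = 0.242

X–Y: 9/29 sites differ → p ≈ 0.310345, d = −0.75 ln(1 − 0.413793) = 0.400562 ≈ 0.401.
X–Z: 7/29 sites differ → p ≈ 0.241379, d = −0.75 ln(1 − 0.321839) = 0.291278 ≈ 0.291.
Y–Z: 6/29 sites differ → p ≈ 0.206897, d = −0.75 ln(1 − 0.275863) = 0.242081 ≈ 0.242.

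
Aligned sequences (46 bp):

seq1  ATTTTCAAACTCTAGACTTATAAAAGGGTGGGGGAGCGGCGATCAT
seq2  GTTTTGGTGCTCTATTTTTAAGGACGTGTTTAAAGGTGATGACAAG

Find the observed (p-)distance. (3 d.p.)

The sequences differ at 25 of 46 positions.
p = 25/46 = 0.543478… ≈ 0.543 (to 3 d.p.).

0.543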